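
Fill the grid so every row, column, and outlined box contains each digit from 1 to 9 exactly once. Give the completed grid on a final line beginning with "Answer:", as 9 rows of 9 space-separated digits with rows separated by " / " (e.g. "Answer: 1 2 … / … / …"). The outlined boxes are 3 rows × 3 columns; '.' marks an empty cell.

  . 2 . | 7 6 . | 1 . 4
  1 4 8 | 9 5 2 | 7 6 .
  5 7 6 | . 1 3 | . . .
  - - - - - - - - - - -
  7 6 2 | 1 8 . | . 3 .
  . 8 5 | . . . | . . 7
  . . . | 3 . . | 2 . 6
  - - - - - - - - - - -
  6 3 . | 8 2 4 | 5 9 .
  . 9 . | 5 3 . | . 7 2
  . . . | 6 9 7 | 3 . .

Step 1. [r6c8∈{1,4,5,8}] 8 has one home in row 6: r6c8 ⇒ r6c8=8.
Step 2. [r5c5∈{4}] r5c5 is down to just 4 ⇒ r5c5=4.
Step 3. [r5c7∈{9}] r5c7 is down to just 9, so r5c7=9.
Step 4. [r9c8∈{1,4}] in col 8, 4 fits only at r9c8, so r9c8=4.
Step 5. [r9c3∈{1}] r9c3 has the single candidate 1, so r9c3=1.
Step 6. [r9c9∈{8}] r9c9's peers cover all but 8. So r9c9=8.
Step 7. [r6c6∈{5,9}] across row 6, 5 lands solely at r6c6 ⇒ r6c6=5.
Step 8. [r8c3∈{4}] r8c3 has the single candidate 4 ⇒ r8c3=4.
Step 9. [r1c3∈{3,9}] r1c3 is the only open cell in col 3 admitting 3 ⇒ r1c3=3.
Step 10. [r6c3∈{9}] r6c3 is down to just 9 ⇒ r6c3=9.
Step 11. [r5c4∈{2}] only 2 remains possible at r5c4, so r5c4=2.
Step 12. [r5c8∈{1}] only 1 remains possible at r5c8 ⇒ r5c8=1.
Step 13. [r3c7∈{8}] r3c7's peers cover all but 8. So r3c7=8.
Step 14. [r2c9∈{3}] r2c9 has the single candidate 3, so r2c9=3.
Step 15. [r5c1∈{3}] only 3 remains possible at r5c1, so r5c1=3.
Step 16. [r7c3∈{7}] only 7 remains possible at r7c3, so r7c3=7.
Step 17. [r9c1∈{2}] nothing but 2 survives at r9c1 ⇒ r9c1=2.
Step 18. [r6c2∈{1}] r6c2 is down to just 1. So r6c2=1.
Step 19. [r1c6∈{8}] r1c6 has the single candidate 8 ⇒ r1c6=8.
Step 20. [r1c8∈{5}] only 5 remains possible at r1c8. So r1c8=5.
Step 21. [r6c1∈{4}] r6c1's peers cover all but 4, so r6c1=4.
Step 22. [r4c6∈{9}] only 9 remains possible at r4c6, so r4c6=9.
Step 23. [r3c8∈{2}] r3c8 is down to just 2, so r3c8=2.
Step 24. [r6c5∈{7}] only 7 remains possible at r6c5, so r6c5=7.
Step 25. [r4c7∈{4}] only 4 remains possible at r4c7 ⇒ r4c7=4.
Step 26. [r5c6∈{6}] only 6 remains possible at r5c6. So r5c6=6.
Step 27. [r8c7∈{6}] r8c7 is down to just 6 ⇒ r8c7=6.
Step 28. [r4c9∈{5}] nothing but 5 survives at r4c9. So r4c9=5.
Step 29. [r3c9∈{9}] r3c9's peers cover all but 9 ⇒ r3c9=9.
Step 30. [r9c2∈{5}] r9c2 has the single candidate 5. So r9c2=5.
Step 31. [r7c9∈{1}] only 1 remains possible at r7c9. So r7c9=1.
Step 32. [r3c4∈{4}] r3c4 has the single candidate 4. So r3c4=4.
Step 33. [r8c1∈{8}] r8c1 has the single candidate 8 ⇒ r8c1=8.
Step 34. [r1c1∈{9}] r1c1 is down to just 9 ⇒ r1c1=9.
Step 35. [r8c6∈{1}] nothing but 1 survives at r8c6, so r8c6=1.

Answer: 9 2 3 7 6 8 1 5 4 / 1 4 8 9 5 2 7 6 3 / 5 7 6 4 1 3 8 2 9 / 7 6 2 1 8 9 4 3 5 / 3 8 5 2 4 6 9 1 7 / 4 1 9 3 7 5 2 8 6 / 6 3 7 8 2 4 5 9 1 / 8 9 4 5 3 1 6 7 2 / 2 5 1 6 9 7 3 4 8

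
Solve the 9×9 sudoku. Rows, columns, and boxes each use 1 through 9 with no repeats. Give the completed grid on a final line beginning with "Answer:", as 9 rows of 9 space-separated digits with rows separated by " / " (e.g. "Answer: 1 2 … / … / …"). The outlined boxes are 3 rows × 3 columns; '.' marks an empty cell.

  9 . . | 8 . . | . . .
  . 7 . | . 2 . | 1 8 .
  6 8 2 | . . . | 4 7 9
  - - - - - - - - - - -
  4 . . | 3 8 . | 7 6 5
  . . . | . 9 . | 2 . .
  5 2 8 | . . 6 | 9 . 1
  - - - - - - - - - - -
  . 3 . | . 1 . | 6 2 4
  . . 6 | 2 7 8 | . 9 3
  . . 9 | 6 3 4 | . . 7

Step 1. [r4c3∈{1}] only 1 remains possible at r4c3, so r4c3=1.
Step 2. [r3c5∈{5}] nothing but 5 survives at r3c5 ⇒ r3c5=5.
Step 3. [r1c2∈{1,4,5}] r1c2 is the only open cell in box 1 admitting 1. So r1c2=1.
Step 4. [r2c3∈{3,4,5}] row 2 places 5 nowhere but r2c3, so r2c3=5.
Step 5. [r6c5∈{4}] r6c5's peers cover all but 4, so r6c5=4.
Step 6. [r1c7∈{3,5}] across col 7, 3 lands solely at r1c7. So r1c7=3.
Step 7. [r8c7∈{5}] r8c7 is down to just 5, so r8c7=5.
Step 8. [r5c3∈{3,7}] 3 has one home in col 3: r5c3 ⇒ r5c3=3.
Step 9. [r5c1∈{7}] only 7 remains possible at r5c1. So r5c1=7.
Step 10. [r3c4∈{1}] r3c4's peers cover all but 1 ⇒ r3c4=1.
Step 11. [r5c4∈{5}] nothing but 5 survives at r5c4. So r5c4=5.
Step 12. [r9c1∈{1,2,8}] in row 9, 2 fits only at r9c1 ⇒ r9c1=2.
Step 13. [r7c4∈{9}] only 9 remains possible at r7c4. So r7c4=9.
Step 14. [r3c6∈{3}] r3c6's peers cover all but 3, so r3c6=3.
Step 15. [r1c5∈{6}] r1c5 has the single candidate 6 ⇒ r1c5=6.
Step 16. [r5c8∈{4}] r5c8's peers cover all but 4 ⇒ r5c8=4.
Step 17. [r6c4∈{7}] r6c4 is down to just 7 ⇒ r6c4=7.
Step 18. [r8c1∈{1}] r8c1's peers cover all but 1 ⇒ r8c1=1.
Step 19. [r8c2∈{4}] only 4 remains possible at r8c2. So r8c2=4.
Step 20. [r5c2∈{6}] nothing but 6 survives at r5c2. So r5c2=6.
Step 21. [r7c6∈{5}] r7c6 has the single candidate 5. So r7c6=5.
Step 22. [r2c4∈{4}] r2c4's peers cover all but 4, so r2c4=4.
Step 23. [r6c8∈{3}] r6c8 is down to just 3 ⇒ r6c8=3.
Step 24. [r1c6∈{7}] r1c6's peers cover all but 7. So r1c6=7.
Step 25. [r1c9∈{2}] nothing but 2 survives at r1c9. So r1c9=2.
Step 26. [r1c8∈{5}] nothing but 5 survives at r1c8. So r1c8=5.
Step 27. [r9c2∈{5}] only 5 remains possible at r9c2. So r9c2=5.
Step 28. [r7c1∈{8}] nothing but 8 survives at r7c1. So r7c1=8.
Step 29. [r9c8∈{1}] r9c8's peers cover all but 1, so r9c8=1.
Step 30. [r2c1∈{3}] only 3 remains possible at r2c1. So r2c1=3.
Step 31. [r2c6∈{9}] r2c6's peers cover all but 9, so r2c6=9.
Step 32. [r4c2∈{9}] nothing but 9 survives at r4c2 ⇒ r4c2=9.
Step 33. [r9c7∈{8}] r9c7 has the single candidate 8 ⇒ r9c7=8.
Step 34. [r5c9∈{8}] r5c9 is down to just 8, so r5c9=8.
Step 35. [r7c3∈{7}] only 7 remains possible at r7c3 ⇒ r7c3=7.
Step 36. [r4c6∈{2}] r4c6 has the single candidate 2, so r4c6=2.
Step 37. [r2c9∈{6}] only 6 remains possible at r2c9 ⇒ r2c9=6.
Step 38. [r1c3∈{4}] r1c3 has the single candidate 4. So r1c3=4.
Step 39. [r5c6∈{1}] r5c6's peers cover all but 1 ⇒ r5c6=1.

Answer: 9 1 4 8 6 7 3 5 2 / 3 7 5 4 2 9 1 8 6 / 6 8 2 1 5 3 4 7 9 / 4 9 1 3 8 2 7 6 5 / 7 6 3 5 9 1 2 4 8 / 5 2 8 7 4 6 9 3 1 / 8 3 7 9 1 5 6 2 4 / 1 4 6 2 7 8 5 9 3 / 2 5 9 6 3 4 8 1 7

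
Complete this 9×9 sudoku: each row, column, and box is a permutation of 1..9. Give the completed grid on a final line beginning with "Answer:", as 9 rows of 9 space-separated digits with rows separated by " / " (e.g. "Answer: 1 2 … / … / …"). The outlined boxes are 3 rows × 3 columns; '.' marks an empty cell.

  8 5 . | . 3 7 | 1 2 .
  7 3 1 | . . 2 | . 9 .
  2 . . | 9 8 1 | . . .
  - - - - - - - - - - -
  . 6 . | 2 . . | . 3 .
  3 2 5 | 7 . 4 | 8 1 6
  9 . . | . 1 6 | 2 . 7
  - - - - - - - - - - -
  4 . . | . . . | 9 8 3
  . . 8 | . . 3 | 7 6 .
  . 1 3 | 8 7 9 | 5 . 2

Step 1. [r1c9∈{4}] r1c9's peers cover all but 4 ⇒ r1c9=4.
Step 2. [r7c6∈{5}] r7c6's peers cover all but 5. So r7c6=5.
Step 3. [r1c4∈{6}] r1c4 has the single candidate 6. So r1c4=6.
Step 4. [r6c3∈{4}] r6c3 has the single candidate 4 ⇒ r6c3=4.
Step 5. [r7c3∈{2,6,7}] across col 3, 2 lands solely at r7c3 ⇒ r7c3=2.
Step 6. [r6c8∈{5}] nothing but 5 survives at r6c8 ⇒ r6c8=5.
Step 7. [r2c4∈{4,5}] in col 4, 5 fits only at r2c4 ⇒ r2c4=5.
Step 8. [r8c4∈{1,4}] col 4 places 4 nowhere but r8c4 ⇒ r8c4=4.
Step 9. [r3c3∈{6}] r3c3 is down to just 6. So r3c3=6.
Step 10. [r5c5∈{9}] nothing but 9 survives at r5c5. So r5c5=9.
Step 11. [r8c1∈{5}] r8c1 is down to just 5. So r8c1=5.
Step 12. [r7c2∈{7}] r7c2 is down to just 7, so r7c2=7.
Step 13. [r4c7∈{4}] r4c7's peers cover all but 4 ⇒ r4c7=4.
Step 14. [r4c5∈{5}] nothing but 5 survives at r4c5. So r4c5=5.
Step 15. [r8c2∈{9}] r8c2 has the single candidate 9 ⇒ r8c2=9.
Step 16. [r2c5∈{4}] r2c5 is down to just 4. So r2c5=4.
Step 17. [r4c9∈{9}] r4c9 has the single candidate 9, so r4c9=9.
Step 18. [r6c2∈{8}] only 8 remains possible at r6c2, so r6c2=8.
Step 19. [r9c8∈{4}] nothing but 4 survives at r9c8. So r9c8=4.
Step 20. [r3c9∈{5}] only 5 remains possible at r3c9 ⇒ r3c9=5.
Step 21. [r7c4∈{1}] r7c4 is down to just 1, so r7c4=1.
Step 22. [r3c7∈{3}] r3c7 has the single candidate 3 ⇒ r3c7=3.
Step 23. [r4c3∈{7}] r4c3's peers cover all but 7, so r4c3=7.
Step 24. [r4c6∈{8}] r4c6 has the single candidate 8. So r4c6=8.
Step 25. [r2c9∈{8}] r2c9 is down to just 8. So r2c9=8.
Step 26. [r3c8∈{7}] r3c8's peers cover all but 7, so r3c8=7.
Step 27. [r2c7∈{6}] r2c7's peers cover all but 6, so r2c7=6.
Step 28. [r8c5∈{2}] r8c5 has the single candidate 2. So r8c5=2.
Step 29. [r6c4∈{3}] nothing but 3 survives at r6c4 ⇒ r6c4=3.
Step 30. [r7c5∈{6}] only 6 remains possible at r7c5, so r7c5=6.
Step 31. [r4c1∈{1}] only 1 remains possible at r4c1 ⇒ r4c1=1.
Step 32. [r8c9∈{1}] r8c9 is down to just 1 ⇒ r8c9=1.
Step 33. [r3c2∈{4}] nothing but 4 survives at r3c2, so r3c2=4.
Step 34. [r9c1∈{6}] r9c1's peers cover all but 6, so r9c1=6.
Step 35. [r1c3∈{9}] r1c3's peers cover all but 9. So r1c3=9.

Answer: 8 5 9 6 3 7 1 2 4 / 7 3 1 5 4 2 6 9 8 / 2 4 6 9 8 1 3 7 5 / 1 6 7 2 5 8 4 3 9 / 3 2 5 7 9 4 8 1 6 / 9 8 4 3 1 6 2 5 7 / 4 7 2 1 6 5 9 8 3 / 5 9 8 4 2 3 7 6 1 / 6 1 3 8 7 9 5 4 2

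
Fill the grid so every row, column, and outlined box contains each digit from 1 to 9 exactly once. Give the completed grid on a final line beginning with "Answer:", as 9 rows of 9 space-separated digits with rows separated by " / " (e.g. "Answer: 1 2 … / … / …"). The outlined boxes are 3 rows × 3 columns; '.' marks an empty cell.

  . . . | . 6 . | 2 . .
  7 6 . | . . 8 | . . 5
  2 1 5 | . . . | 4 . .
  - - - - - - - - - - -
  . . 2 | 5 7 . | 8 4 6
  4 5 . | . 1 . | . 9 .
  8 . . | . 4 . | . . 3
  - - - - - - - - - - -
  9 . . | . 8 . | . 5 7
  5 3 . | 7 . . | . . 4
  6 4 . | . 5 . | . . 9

Step 1. [r1c1∈{3}] only 3 remains possible at r1c1 ⇒ r1c1=3.
Step 2. [r4c6∈{3,9}] row 4 places 3 nowhere but r4c6, so r4c6=3.
Step 3. [r1c9∈{1,8}] r1c9 is the only open cell in col 9 admitting 1. So r1c9=1.
Step 4. [r2c4∈{1,2,3,4,9}] r2c4 is the only open cell in row 2 admitting 1. So r2c4=1.
Step 5. [r7c3∈{1}] only 1 remains possible at r7c3. So r7c3=1.
Step 6. [r6c2∈{7,9}] r6c2 is the only open cell in col 2 admitting 7, so r6c2=7.
Step 7. [r3c8∈{3,6,7,8}] row 3 places 6 nowhere but r3c8, so r3c8=6.
Step 8. [r5c9∈{2}] r5c9 has the single candidate 2. So r5c9=2.
Step 9. [r5c6∈{6}] r5c6 is down to just 6 ⇒ r5c6=6.
Step 10. [r7c4∈{2,3,4,6}] r7c4 is the only open cell in col 4 admitting 6 ⇒ r7c4=6.
Step 11. [r9c4∈{2,3}] r9c4 is the only open cell in box 8 admitting 3 ⇒ r9c4=3.
Step 12. [r3c4∈{9}] r3c4's peers cover all but 9, so r3c4=9.
Step 13. [r9c7∈{1}] r9c7 has the single candidate 1 ⇒ r9c7=1.
Step 14. [r9c6∈{2}] only 2 remains possible at r9c6. So r9c6=2.
Step 15. [r1c2∈{8,9}] r1c2 is the only open cell in col 2 admitting 8 ⇒ r1c2=8.
Step 16. [r1c3∈{4,9}] in row 1, 9 fits only at r1c3 ⇒ r1c3=9.
Step 17. [r1c6∈{4,5,7}] across row 1, 5 lands solely at r1c6 ⇒ r1c6=5.
Step 18. [r8c3∈{8}] r8c3 is down to just 8. So r8c3=8.
Step 19. [r2c8∈{3}] only 3 remains possible at r2c8, so r2c8=3.
Step 20. [r8c5∈{9}] r8c5's peers cover all but 9 ⇒ r8c5=9.
Step 21. [r6c4∈{2}] nothing but 2 survives at r6c4. So r6c4=2.
Step 22. [r7c6∈{4}] only 4 remains possible at r7c6 ⇒ r7c6=4.
Step 23. [r8c8∈{2}] nothing but 2 survives at r8c8 ⇒ r8c8=2.
Step 24. [r3c9∈{8}] r3c9 has the single candidate 8, so r3c9=8.
Step 25. [r8c7∈{6}] r8c7 is down to just 6, so r8c7=6.
Step 26. [r5c4∈{8}] only 8 remains possible at r5c4 ⇒ r5c4=8.
Step 27. [r6c6∈{9}] r6c6's peers cover all but 9. So r6c6=9.
Step 28. [r6c8∈{1}] nothing but 1 survives at r6c8 ⇒ r6c8=1.
Step 29. [r4c2∈{9}] nothing but 9 survives at r4c2, so r4c2=9.
Step 30. [r5c3∈{3}] only 3 remains possible at r5c3, so r5c3=3.
Step 31. [r1c8∈{7}] r1c8's peers cover all but 7. So r1c8=7.
Step 32. [r2c7∈{9}] r2c7's peers cover all but 9 ⇒ r2c7=9.
Step 33. [r2c5∈{2}] r2c5 is down to just 2. So r2c5=2.
Step 34. [r1c4∈{4}] nothing but 4 survives at r1c4 ⇒ r1c4=4.
Step 35. [r2c3∈{4}] r2c3's peers cover all but 4 ⇒ r2c3=4.
Step 36. [r6c7∈{5}] r6c7 is down to just 5. So r6c7=5.
Step 37. [r4c1∈{1}] r4c1 has the single candidate 1 ⇒ r4c1=1.
Step 38. [r5c7∈{7}] r5c7 is down to just 7, so r5c7=7.
Step 39. [r6c3∈{6}] r6c3's peers cover all but 6. So r6c3=6.
Step 40. [r3c5∈{3}] only 3 remains possible at r3c5, so r3c5=3.
Step 41. [r9c8∈{8}] nothing but 8 survives at r9c8. So r9c8=8.
Step 42. [r3c6∈{7}] r3c6 has the single candidate 7 ⇒ r3c6=7.
Step 43. [r7c2∈{2}] r7c2 has the single candidate 2, so r7c2=2.
Step 44. [r9c3∈{7}] r9c3 has the single candidate 7, so r9c3=7.
Step 45. [r8c6∈{1}] r8c6 has the single candidate 1 ⇒ r8c6=1.
Step 46. [r7c7∈{3}] r7c7 is down to just 3 ⇒ r7c7=3.

Answer: 3 8 9 4 6 5 2 7 1 / 7 6 4 1 2 8 9 3 5 / 2 1 5 9 3 7 4 6 8 / 1 9 2 5 7 3 8 4 6 / 4 5 3 8 1 6 7 9 2 / 8 7 6 2 4 9 5 1 3 / 9 2 1 6 8 4 3 5 7 / 5 3 8 7 9 1 6 2 4 / 6 4 7 3 5 2 1 8 9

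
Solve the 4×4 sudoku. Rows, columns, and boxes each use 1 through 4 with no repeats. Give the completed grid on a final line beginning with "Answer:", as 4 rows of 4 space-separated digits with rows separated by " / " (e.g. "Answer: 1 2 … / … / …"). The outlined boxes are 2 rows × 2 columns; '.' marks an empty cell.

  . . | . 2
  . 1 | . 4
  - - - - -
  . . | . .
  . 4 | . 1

Step 1. [r1c2∈{3}] r1c2 is down to just 3, so r1c2=3.
Step 2. [r3c4∈{3}] r3c4's peers cover all but 3 ⇒ r3c4=3.
Step 3. [r3c2∈{2}] r3c2's peers cover all but 2 ⇒ r3c2=2.
Step 4. [r1c1∈{4}] nothing but 4 survives at r1c1 ⇒ r1c1=4.
Step 5. [r4c3∈{2}] nothing but 2 survives at r4c3, so r4c3=2.
Step 6. [r2c1∈{2}] r2c1 is down to just 2, so r2c1=2.
Step 7. [r2c3∈{3}] nothing but 3 survives at r2c3 ⇒ r2c3=3.
Step 8. [r3c3∈{4}] r3c3 is down to just 4, so r3c3=4.
Step 9. [r1c3∈{1}] only 1 remains possible at r1c3 ⇒ r1c3=1.
Step 10. [r3c1∈{1}] r3c1 is down to just 1, so r3c1=1.
Step 11. [r4c1∈{3}] r4c1 has the single candidate 3. So r4c1=3.

Answer: 4 3 1 2 / 2 1 3 4 / 1 2 4 3 / 3 4 2 1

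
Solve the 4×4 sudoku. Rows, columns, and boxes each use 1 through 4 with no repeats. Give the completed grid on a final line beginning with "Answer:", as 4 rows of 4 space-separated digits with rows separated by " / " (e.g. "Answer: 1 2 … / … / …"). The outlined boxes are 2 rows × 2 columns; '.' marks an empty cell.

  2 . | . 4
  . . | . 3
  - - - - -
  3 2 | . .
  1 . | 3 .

Step 1. [r1c3∈{1}] r1c3 has the single candidate 1. So r1c3=1.
Step 2. [r2c1∈{4}] nothing but 4 survives at r2c1, so r2c1=4.
Step 3. [r4c4∈{2}] r4c4's peers cover all but 2. So r4c4=2.
Step 4. [r2c2∈{1}] r2c2 is down to just 1. So r2c2=1.
Step 5. [r3c3∈{4}] r3c3's peers cover all but 4 ⇒ r3c3=4.
Step 6. [r2c3∈{2}] r2c3 is down to just 2 ⇒ r2c3=2.
Step 7. [r3c4∈{1}] r3c4's peers cover all but 1, so r3c4=1.
Step 8. [r4c2∈{4}] only 4 remains possible at r4c2, so r4c2=4.
Step 9. [r1c2∈{3}] r1c2 has the single candidate 3. So r1c2=3.

Answer: 2 3 1 4 / 4 1 2 3 / 3 2 4 1 / 1 4 3 2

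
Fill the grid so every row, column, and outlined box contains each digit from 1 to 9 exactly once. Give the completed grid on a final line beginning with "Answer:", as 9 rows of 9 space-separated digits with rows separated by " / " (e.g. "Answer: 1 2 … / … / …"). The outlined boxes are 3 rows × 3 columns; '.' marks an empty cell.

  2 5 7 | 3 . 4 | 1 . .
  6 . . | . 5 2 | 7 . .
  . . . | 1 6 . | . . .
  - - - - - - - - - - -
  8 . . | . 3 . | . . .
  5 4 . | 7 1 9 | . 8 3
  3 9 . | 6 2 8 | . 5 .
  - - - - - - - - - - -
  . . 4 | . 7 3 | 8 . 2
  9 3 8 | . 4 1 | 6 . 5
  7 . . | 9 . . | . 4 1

Step 1. [r4c8∈{1,2,6,7,9}] r4c8 is the only open cell in col 8 admitting 1 ⇒ r4c8=1.
Step 2. [r4c9∈{4,6,7,9}] across box 6, 6 lands solely at r4c9. So r4c9=6.
Step 3. [r2c9∈{4,8,9}] in row 2, 4 fits only at r2c9 ⇒ r2c9=4.
Step 4. [r4c3∈{2}] r4c3's peers cover all but 2, so r4c3=2.
Step 5. [r7c2∈{1,6}] row 7 places 6 nowhere but r7c2 ⇒ r7c2=6.
Step 6. [r1c5∈{8,9}] r1c5 is the only open cell in col 5 admitting 9. So r1c5=9.
Step 7. [r3c9∈{8,9}] 9 has one home in col 9: r3c9, so r3c9=9.
Step 8. [r2c8∈{3}] r2c8 is down to just 3, so r2c8=3.
Step 9. [r7c4∈{5}] r7c4's peers cover all but 5. So r7c4=5.
Step 10. [r2c2∈{1,8}] across col 2, 1 lands solely at r2c2. So r2c2=1.
Step 11. [r4c7∈{4,9}] 9 has one home in row 4: r4c7. So r4c7=9.
Step 12. [r3c8∈{2}] r3c8's peers cover all but 2 ⇒ r3c8=2.
Step 13. [r6c9∈{7}] r6c9's peers cover all but 7. So r6c9=7.
Step 14. [r4c6∈{5}] nothing but 5 survives at r4c6. So r4c6=5.
Step 15. [r6c7∈{4}] only 4 remains possible at r6c7. So r6c7=4.
Step 16. [r9c7∈{3}] nothing but 3 survives at r9c7, so r9c7=3.
Step 17. [r3c7∈{5}] r3c7 has the single candidate 5. So r3c7=5.
Step 18. [r1c8∈{6}] r1c8 has the single candidate 6. So r1c8=6.
Step 19. [r4c4∈{4}] r4c4's peers cover all but 4. So r4c4=4.
Step 20. [r9c3∈{5}] r9c3 is down to just 5, so r9c3=5.
Step 21. [r9c5∈{8}] r9c5 has the single candidate 8 ⇒ r9c5=8.
Step 22. [r3c1∈{4}] r3c1 is down to just 4. So r3c1=4.
Step 23. [r5c3∈{6}] nothing but 6 survives at r5c3, so r5c3=6.
Step 24. [r8c4∈{2}] only 2 remains possible at r8c4. So r8c4=2.
Step 25. [r5c7∈{2}] r5c7 is down to just 2. So r5c7=2.
Step 26. [r8c8∈{7}] r8c8 is down to just 7. So r8c8=7.
Step 27. [r3c2∈{8}] only 8 remains possible at r3c2, so r3c2=8.
Step 28. [r4c2∈{7}] r4c2's peers cover all but 7. So r4c2=7.
Step 29. [r9c6∈{6}] r9c6 has the single candidate 6. So r9c6=6.
Step 30. [r3c3∈{3}] r3c3 has the single candidate 3, so r3c3=3.
Step 31. [r6c3∈{1}] only 1 remains possible at r6c3. So r6c3=1.
Step 32. [r9c2∈{2}] r9c2 has the single candidate 2 ⇒ r9c2=2.
Step 33. [r2c4∈{8}] r2c4 has the single candidate 8. So r2c4=8.
Step 34. [r2c3∈{9}] r2c3's peers cover all but 9. So r2c3=9.
Step 35. [r7c1∈{1}] r7c1 has the single candidate 1 ⇒ r7c1=1.
Step 36. [r7c8∈{9}] r7c8's peers cover all but 9, so r7c8=9.
Step 37. [r3c6∈{7}] r3c6's peers cover all but 7 ⇒ r3c6=7.
Step 38. [r1c9∈{8}] only 8 remains possible at r1c9, so r1c9=8.

Answer: 2 5 7 3 9 4 1 6 8 / 6 1 9 8 5 2 7 3 4 / 4 8 3 1 6 7 5 2 9 / 8 7 2 4 3 5 9 1 6 / 5 4 6 7 1 9 2 8 3 / 3 9 1 6 2 8 4 5 7 / 1 6 4 5 7 3 8 9 2 / 9 3 8 2 4 1 6 7 5 / 7 2 5 9 8 6 3 4 1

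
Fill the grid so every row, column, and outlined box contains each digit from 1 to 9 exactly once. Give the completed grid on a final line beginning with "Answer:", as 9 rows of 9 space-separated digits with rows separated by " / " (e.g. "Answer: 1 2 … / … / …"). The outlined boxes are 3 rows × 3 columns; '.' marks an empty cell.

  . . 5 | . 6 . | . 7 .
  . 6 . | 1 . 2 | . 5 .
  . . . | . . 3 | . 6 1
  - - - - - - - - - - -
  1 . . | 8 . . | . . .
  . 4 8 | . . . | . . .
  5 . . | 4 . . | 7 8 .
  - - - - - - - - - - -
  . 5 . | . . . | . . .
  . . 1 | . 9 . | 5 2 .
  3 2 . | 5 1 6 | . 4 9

Step 1. [r5c4∈{2,3,6,7,9}] r5c4 is the only open cell in col 4 admitting 6. So r5c4=6.
Step 2. [r9c3∈{7}] r9c3's peers cover all but 7. So r9c3=7.
Step 3. [r8c2∈{8}] r8c2's peers cover all but 8, so r8c2=8.
Step 4. [r3c5∈{4,5,7,8}] across row 3, 5 lands solely at r3c5. So r3c5=5.
Step 5. [r1c4∈{9}] r1c4 is down to just 9. So r1c4=9.
Step 6. [r3c4∈{7}] r3c4 has the single candidate 7 ⇒ r3c4=7.
Step 7. [r3c2∈{9}] only 9 remains possible at r3c2, so r3c2=9.
Step 8. [r6c2∈{3}] r6c2 is down to just 3 ⇒ r6c2=3.
Step 9. [r9c7∈{8}] r9c7 has the single candidate 8 ⇒ r9c7=8.
Step 10. [r6c5∈{2}] r6c5's peers cover all but 2, so r6c5=2.
Step 11. [r6c9∈{6}] r6c9 is down to just 6. So r6c9=6.
Step 12. [r2c7∈{3,4,9}] 9 has one home in row 2: r2c7. So r2c7=9.
Step 13. [r7c7∈{1,3,6}] col 7 places 6 nowhere but r7c7 ⇒ r7c7=6.
Step 14. [r5c7∈{1,2,3}] r5c7 is the only open cell in col 7 admitting 1 ⇒ r5c7=1.
Step 15. [r3c1∈{2,4,8}] row 3 places 8 nowhere but r3c1 ⇒ r3c1=8.
Step 16. [r6c3∈{9}] r6c3 is down to just 9, so r6c3=9.
Step 17. [r7c3∈{4}] nothing but 4 survives at r7c3 ⇒ r7c3=4.
Step 18. [r3c7∈{2,4}] r3c7 is the only open cell in row 3 admitting 4, so r3c7=4.
Step 19. [r8c4∈{3}] r8c4 is down to just 3, so r8c4=3.
Step 20. [r4c2∈{7}] r4c2 has the single candidate 7. So r4c2=7.
Step 21. [r4c5∈{3}] r4c5's peers cover all but 3. So r4c5=3.
Step 22. [r4c7∈{2}] only 2 remains possible at r4c7, so r4c7=2.
Step 23. [r2c5∈{4,8}] r2c5 is the only open cell in col 5 admitting 4, so r2c5=4.
Step 24. [r1c9∈{2,3,8}] across col 9, 2 lands solely at r1c9. So r1c9=2.
Step 25. [r8c9∈{7}] nothing but 7 survives at r8c9, so r8c9=7.
Step 26. [r7c9∈{3}] r7c9 is down to just 3. So r7c9=3.
Step 27. [r5c9∈{5}] r5c9's peers cover all but 5 ⇒ r5c9=5.
Step 28. [r5c5∈{7}] r5c5's peers cover all but 7 ⇒ r5c5=7.
Step 29. [r5c6∈{9}] only 9 remains possible at r5c6 ⇒ r5c6=9.
Step 30. [r7c6∈{7,8}] row 7 places 7 nowhere but r7c6 ⇒ r7c6=7.
Step 31. [r5c1∈{2}] r5c1 has the single candidate 2. So r5c1=2.
Step 32. [r7c4∈{2}] only 2 remains possible at r7c4. So r7c4=2.
Step 33. [r4c6∈{5}] r4c6's peers cover all but 5 ⇒ r4c6=5.
Step 34. [r1c1∈{4}] r1c1 has the single candidate 4 ⇒ r1c1=4.
Step 35. [r7c5∈{8}] only 8 remains possible at r7c5, so r7c5=8.
Step 36. [r3c3∈{2}] nothing but 2 survives at r3c3. So r3c3=2.
Step 37. [r1c7∈{3}] r1c7 has the single candidate 3. So r1c7=3.
Step 38. [r5c8∈{3}] r5c8 is down to just 3 ⇒ r5c8=3.
Step 39. [r2c9∈{8}] nothing but 8 survives at r2c9 ⇒ r2c9=8.
Step 40. [r1c2∈{1}] r1c2's peers cover all but 1 ⇒ r1c2=1.
Step 41. [r2c1∈{7}] only 7 remains possible at r2c1 ⇒ r2c1=7.
Step 42. [r2c3∈{3}] r2c3 is down to just 3. So r2c3=3.
Step 43. [r4c8∈{9}] r4c8 has the single candidate 9, so r4c8=9.
Step 44. [r7c1∈{9}] r7c1's peers cover all but 9, so r7c1=9.
Step 45. [r8c1∈{6}] only 6 remains possible at r8c1. So r8c1=6.
Step 46. [r7c8∈{1}] r7c8's peers cover all but 1 ⇒ r7c8=1.
Step 47. [r8c6∈{4}] only 4 remains possible at r8c6, so r8c6=4.
Step 48. [r4c3∈{6}] nothing but 6 survives at r4c3, so r4c3=6.
Step 49. [r4c9∈{4}] r4c9's peers cover all but 4, so r4c9=4.
Step 50. [r6c6∈{1}] nothing but 1 survives at r6c6 ⇒ r6c6=1.
Step 51. [r1c6∈{8}] r1c6's peers cover all but 8, so r1c6=8.

Answer: 4 1 5 9 6 8 3 7 2 / 7 6 3 1 4 2 9 5 8 / 8 9 2 7 5 3 4 6 1 / 1 7 6 8 3 5 2 9 4 / 2 4 8 6 7 9 1 3 5 / 5 3 9 4 2 1 7 8 6 / 9 5 4 2 8 7 6 1 3 / 6 8 1 3 9 4 5 2 7 / 3 2 7 5 1 6 8 4 9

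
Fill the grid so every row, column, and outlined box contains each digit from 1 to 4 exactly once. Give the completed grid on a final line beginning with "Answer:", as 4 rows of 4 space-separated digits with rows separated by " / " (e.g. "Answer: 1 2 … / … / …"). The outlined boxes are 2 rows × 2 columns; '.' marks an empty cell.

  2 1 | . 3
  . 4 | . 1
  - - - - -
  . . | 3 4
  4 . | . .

Step 1. [r4c4∈{2}] r4c4 is down to just 2 ⇒ r4c4=2.
Step 2. [r2c3∈{2}] r2c3 is down to just 2, so r2c3=2.
Step 3. [r2c1∈{3}] r2c1 has the single candidate 3. So r2c1=3.
Step 4. [r4c3∈{1}] nothing but 1 survives at r4c3. So r4c3=1.
Step 5. [r1c3∈{4}] only 4 remains possible at r1c3. So r1c3=4.
Step 6. [r4c2∈{3}] r4c2 has the single candidate 3, so r4c2=3.
Step 7. [r3c1∈{1}] r3c1 has the single candidate 1. So r3c1=1.
Step 8. [r3c2∈{2}] nothing but 2 survives at r3c2 ⇒ r3c2=2.

Answer: 2 1 4 3 / 3 4 2 1 / 1 2 3 4 / 4 3 1 2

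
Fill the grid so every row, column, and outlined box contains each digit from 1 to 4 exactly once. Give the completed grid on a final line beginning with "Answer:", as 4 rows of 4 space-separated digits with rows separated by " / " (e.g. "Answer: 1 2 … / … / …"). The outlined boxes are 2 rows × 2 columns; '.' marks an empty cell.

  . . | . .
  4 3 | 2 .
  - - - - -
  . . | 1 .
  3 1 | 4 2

Step 1. [r3c1∈{2}] nothing but 2 survives at r3c1, so r3c1=2.
Step 2. [r1c4∈{1,3,4}] r1c4 is the only open cell in row 1 admitting 4. So r1c4=4.
Step 3. [r1c3∈{3}] r1c3 has the single candidate 3. So r1c3=3.
Step 4. [r3c2∈{4}] nothing but 4 survives at r3c2, so r3c2=4.
Step 5. [r3c4∈{3}] r3c4 is down to just 3, so r3c4=3.
Step 6. [r1c2∈{2}] r1c2 has the single candidate 2, so r1c2=2.
Step 7. [r2c4∈{1}] r2c4 has the single candidate 1. So r2c4=1.
Step 8. [r1c1∈{1}] nothing but 1 survives at r1c1. So r1c1=1.

Answer: 1 2 3 4 / 4 3 2 1 / 2 4 1 3 / 3 1 4 2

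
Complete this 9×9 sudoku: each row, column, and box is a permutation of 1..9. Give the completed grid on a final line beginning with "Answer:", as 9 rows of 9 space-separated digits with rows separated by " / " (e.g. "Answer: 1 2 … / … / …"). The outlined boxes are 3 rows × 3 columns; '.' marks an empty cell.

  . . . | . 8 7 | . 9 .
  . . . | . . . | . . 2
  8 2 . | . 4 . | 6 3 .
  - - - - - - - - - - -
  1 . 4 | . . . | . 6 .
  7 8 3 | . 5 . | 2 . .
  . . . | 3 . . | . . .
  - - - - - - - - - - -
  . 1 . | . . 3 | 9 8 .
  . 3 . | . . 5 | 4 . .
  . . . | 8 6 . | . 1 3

Step 1. [r1c4∈{1,2,5,6}] in row 1, 2 fits only at r1c4. So r1c4=2.
Step 2. [r5c8∈{4}] nothing but 4 survives at r5c8 ⇒ r5c8=4.
Step 3. [r6c6∈{1,2,4,6,8,9}] row 6 places 4 nowhere but r6c6 ⇒ r6c6=4.
Step 4. [r2c7∈{1,5,7,8}] row 2 places 8 nowhere but r2c7, so r2c7=8.
Step 5. [r6c9∈{1,5,7,8,9}] across row 6, 8 lands solely at r6c9. So r6c9=8.
Step 6. [r1c9∈{1,4,5}] r1c9 is the only open cell in col 9 admitting 4 ⇒ r1c9=4.
Step 7. [r8c3∈{2,6,7,8,9}] across row 8, 8 lands solely at r8c3. So r8c3=8.
Step 8. [r8c8∈{2,7}] col 8 places 2 nowhere but r8c8 ⇒ r8c8=2.
Step 9. [r2c5∈{1,3,9}] in col 5, 3 fits only at r2c5. So r2c5=3.
Step 10. [r7c4∈{4,7}] 4 has one home in col 4: r7c4. So r7c4=4.
Step 11. [r4c6∈{2,8,9}] r4c6 is the only open cell in row 4 admitting 8 ⇒ r4c6=8.
Step 12. [r4c5∈{2,7,9}] 2 has one home in row 4: r4c5 ⇒ r4c5=2.
Step 13. [r7c5∈{7}] r7c5's peers cover all but 7 ⇒ r7c5=7.
Step 14. [r8c9∈{6,7}] across row 8, 7 lands solely at r8c9, so r8c9=7.
Step 15. [r9c7∈{5}] only 5 remains possible at r9c7 ⇒ r9c7=5.
Step 16. [r8c1∈{6,9}] 6 has one home in row 8: r8c1, so r8c1=6.
Step 17. [r3c3∈{1,5,7,9}] 7 has one home in row 3: r3c3 ⇒ r3c3=7.
Step 18. [r9c6∈{2,9}] in col 6, 2 fits only at r9c6 ⇒ r9c6=2.
Step 19. [r9c3∈{9}] nothing but 9 survives at r9c3, so r9c3=9.
Step 20. [r1c7∈{1}] r1c7 has the single candidate 1 ⇒ r1c7=1.
Step 21. [r2c3∈{1,5,6}] r2c3 is the only open cell in col 3 admitting 1. So r2c3=1.
Step 22. [r6c5∈{1,9}] r6c5 is the only open cell in row 6 admitting 1 ⇒ r6c5=1.
Step 23. [r3c9∈{5}] only 5 remains possible at r3c9 ⇒ r3c9=5.
Step 24. [r4c2∈{5,9}] r4c2 is the only open cell in row 4 admitting 5, so r4c2=5.
Step 25. [r2c4∈{5,6,9}] col 4 places 5 nowhere but r2c4 ⇒ r2c4=5.
Step 26. [r1c2∈{6}] r1c2 has the single candidate 6, so r1c2=6.
Step 27. [r5c4∈{6,9}] r5c4 is the only open cell in col 4 admitting 6. So r5c4=6.
Step 28. [r5c6∈{9}] nothing but 9 survives at r5c6 ⇒ r5c6=9.
Step 29. [r6c7∈{7}] r6c7's peers cover all but 7. So r6c7=7.
Step 30. [r9c1∈{4}] nothing but 4 survives at r9c1, so r9c1=4.
Step 31. [r1c3∈{5}] r1c3's peers cover all but 5 ⇒ r1c3=5.
Step 32. [r2c1∈{9}] only 9 remains possible at r2c1 ⇒ r2c1=9.
Step 33. [r3c4∈{1,9}] r3c4 is the only open cell in row 3 admitting 9. So r3c4=9.
Step 34. [r6c1∈{2}] nothing but 2 survives at r6c1. So r6c1=2.
Step 35. [r7c9∈{6}] r7c9's peers cover all but 6, so r7c9=6.
Step 36. [r9c2∈{7}] r9c2 is down to just 7. So r9c2=7.
Step 37. [r8c5∈{9}] r8c5 is down to just 9 ⇒ r8c5=9.
Step 38. [r1c1∈{3}] only 3 remains possible at r1c1. So r1c1=3.
Step 39. [r6c2∈{9}] r6c2 has the single candidate 9 ⇒ r6c2=9.
Step 40. [r2c2∈{4}] r2c2's peers cover all but 4. So r2c2=4.
Step 41. [r4c9∈{9}] r4c9's peers cover all but 9 ⇒ r4c9=9.
Step 42. [r4c4∈{7}] r4c4 has the single candidate 7 ⇒ r4c4=7.
Step 43. [r6c3∈{6}] r6c3 is down to just 6. So r6c3=6.
Step 44. [r8c4∈{1}] r8c4 has the single candidate 1, so r8c4=1.
Step 45. [r2c8∈{7}] r2c8 is down to just 7 ⇒ r2c8=7.
Step 46. [r4c7∈{3}] nothing but 3 survives at r4c7, so r4c7=3.
Step 47. [r7c1∈{5}] nothing but 5 survives at r7c1 ⇒ r7c1=5.
Step 48. [r6c8∈{5}] r6c8 is down to just 5 ⇒ r6c8=5.
Step 49. [r7c3∈{2}] r7c3's peers cover all but 2 ⇒ r7c3=2.
Step 50. [r5c9∈{1}] only 1 remains possible at r5c9. So r5c9=1.
Step 51. [r2c6∈{6}] r2c6 is down to just 6. So r2c6=6.
Step 52. [r3c6∈{1}] r3c6 is down to just 1 ⇒ r3c6=1.

Answer: 3 6 5 2 8 7 1 9 4 / 9 4 1 5 3 6 8 7 2 / 8 2 7 9 4 1 6 3 5 / 1 5 4 7 2 8 3 6 9 / 7 8 3 6 5 9 2 4 1 / 2 9 6 3 1 4 7 5 8 / 5 1 2 4 7 3 9 8 6 / 6 3 8 1 9 5 4 2 7 / 4 7 9 8 6 2 5 1 3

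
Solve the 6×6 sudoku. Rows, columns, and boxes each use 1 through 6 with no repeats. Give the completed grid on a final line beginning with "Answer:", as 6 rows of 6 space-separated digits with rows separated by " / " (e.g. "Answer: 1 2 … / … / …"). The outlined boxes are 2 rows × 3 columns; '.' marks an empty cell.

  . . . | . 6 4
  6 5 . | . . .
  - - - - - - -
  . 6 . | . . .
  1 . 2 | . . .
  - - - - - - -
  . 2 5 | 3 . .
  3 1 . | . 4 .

Step 1. [r1c4∈{1,2,5}] in row 1, 5 fits only at r1c4 ⇒ r1c4=5.
Step 2. [r6c6∈{2,5,6}] 5 has one home in row 6: r6c6, so r6c6=5.
Step 3. [r4c2∈{3,4}] col 2 places 4 nowhere but r4c2, so r4c2=4.
Step 4. [r3c3∈{3}] nothing but 3 survives at r3c3. So r3c3=3.
Step 5. [r5c6∈{1,6}] in row 5, 6 fits only at r5c6. So r5c6=6.
Step 6. [r4c6∈{3}] r4c6 has the single candidate 3, so r4c6=3.
Step 7. [r5c5∈{1}] only 1 remains possible at r5c5, so r5c5=1.
Step 8. [r6c4∈{2}] only 2 remains possible at r6c4, so r6c4=2.
Step 9. [r2c4∈{1}] nothing but 1 survives at r2c4, so r2c4=1.
Step 10. [r2c6∈{2}] r2c6 is down to just 2 ⇒ r2c6=2.
Step 11. [r3c5∈{2,5}] across row 3, 2 lands solely at r3c5 ⇒ r3c5=2.
Step 12. [r4c4∈{6}] r4c4's peers cover all but 6 ⇒ r4c4=6.
Step 13. [r4c5∈{5}] r4c5's peers cover all but 5. So r4c5=5.
Step 14. [r2c3∈{4}] r2c3 is down to just 4, so r2c3=4.
Step 15. [r6c3∈{6}] only 6 remains possible at r6c3. So r6c3=6.
Step 16. [r2c5∈{3}] r2c5's peers cover all but 3 ⇒ r2c5=3.
Step 17. [r3c6∈{1}] r3c6's peers cover all but 1 ⇒ r3c6=1.
Step 18. [r3c1∈{5}] nothing but 5 survives at r3c1, so r3c1=5.
Step 19. [r1c3∈{1}] only 1 remains possible at r1c3. So r1c3=1.
Step 20. [r3c4∈{4}] r3c4's peers cover all but 4. So r3c4=4.
Step 21. [r1c2∈{3}] r1c2 is down to just 3, so r1c2=3.
Step 22. [r5c1∈{4}] r5c1 is down to just 4, so r5c1=4.
Step 23. [r1c1∈{2}] nothing but 2 survives at r1c1, so r1c1=2.

Answer: 2 3 1 5 6 4 / 6 5 4 1 3 2 / 5 6 3 4 2 1 / 1 4 2 6 5 3 / 4 2 5 3 1 6 / 3 1 6 2 4 5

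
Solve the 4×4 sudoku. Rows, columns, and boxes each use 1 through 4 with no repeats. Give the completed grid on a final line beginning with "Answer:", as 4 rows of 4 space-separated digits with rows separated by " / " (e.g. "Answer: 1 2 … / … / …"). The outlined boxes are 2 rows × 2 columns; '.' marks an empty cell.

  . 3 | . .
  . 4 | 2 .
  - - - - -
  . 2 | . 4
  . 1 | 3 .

Step 1. [r1c4∈{1}] nothing but 1 survives at r1c4, so r1c4=1.
Step 2. [r2c4∈{3}] r2c4 has the single candidate 3. So r2c4=3.
Step 3. [r3c3∈{1}] r3c3 is down to just 1. So r3c3=1.
Step 4. [r4c4∈{2}] r4c4 has the single candidate 2 ⇒ r4c4=2.
Step 5. [r1c3∈{4}] nothing but 4 survives at r1c3 ⇒ r1c3=4.
Step 6. [r3c1∈{3}] r3c1's peers cover all but 3. So r3c1=3.
Step 7. [r4c1∈{4}] r4c1 is down to just 4 ⇒ r4c1=4.
Step 8. [r1c1∈{2}] r1c1's peers cover all but 2 ⇒ r1c1=2.
Step 9. [r2c1∈{1}] r2c1's peers cover all but 1. So r2c1=1.

Answer: 2 3 4 1 / 1 4 2 3 / 3 2 1 4 / 4 1 3 2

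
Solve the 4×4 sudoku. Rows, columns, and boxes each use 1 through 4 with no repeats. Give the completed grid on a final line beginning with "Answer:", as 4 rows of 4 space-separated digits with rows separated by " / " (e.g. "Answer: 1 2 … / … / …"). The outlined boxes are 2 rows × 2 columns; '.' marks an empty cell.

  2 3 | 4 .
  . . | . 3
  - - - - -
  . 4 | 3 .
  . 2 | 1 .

Step 1. [r3c1∈{1}] nothing but 1 survives at r3c1. So r3c1=1.
Step 2. [r3c4∈{2}] only 2 remains possible at r3c4, so r3c4=2.
Step 3. [r2c3∈{2}] r2c3 is down to just 2 ⇒ r2c3=2.
Step 4. [r2c2∈{1}] only 1 remains possible at r2c2 ⇒ r2c2=1.
Step 5. [r1c4∈{1}] only 1 remains possible at r1c4, so r1c4=1.
Step 6. [r4c1∈{3}] r4c1 is down to just 3 ⇒ r4c1=3.
Step 7. [r2c1∈{4}] only 4 remains possible at r2c1, so r2c1=4.
Step 8. [r4c4∈{4}] only 4 remains possible at r4c4, so r4c4=4.

Answer: 2 3 4 1 / 4 1 2 3 / 1 4 3 2 / 3 2 1 4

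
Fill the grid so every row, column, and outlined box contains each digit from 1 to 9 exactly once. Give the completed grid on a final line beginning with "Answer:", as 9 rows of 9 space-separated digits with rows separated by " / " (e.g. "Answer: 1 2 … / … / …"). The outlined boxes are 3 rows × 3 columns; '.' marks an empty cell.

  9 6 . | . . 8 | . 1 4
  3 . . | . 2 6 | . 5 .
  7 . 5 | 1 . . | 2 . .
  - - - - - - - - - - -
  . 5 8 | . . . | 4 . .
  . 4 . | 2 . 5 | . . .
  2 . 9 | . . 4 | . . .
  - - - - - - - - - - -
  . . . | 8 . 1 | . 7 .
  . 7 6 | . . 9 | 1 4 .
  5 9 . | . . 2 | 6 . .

Step 1. [r4c6∈{3,7}] r4c6 is the only open cell in col 6 admitting 7, so r4c6=7.
Step 2. [r7c5∈{3,4,5,6}] across row 7, 6 lands solely at r7c5 ⇒ r7c5=6.
Step 3. [r8c9∈{2,3,5,8}] r8c9 is the only open cell in row 8 admitting 2 ⇒ r8c9=2.
Step 4. [r3c6∈{3}] r3c6 has the single candidate 3 ⇒ r3c6=3.
Step 5. [r1c7∈{3,7}] r1c7 is the only open cell in row 1 admitting 3. So r1c7=3.
Step 6. [r2c3∈{1,4}] 4 has one home in box 1: r2c3, so r2c3=4.
Step 7. [r5c3∈{1,3,7}] r5c3 is the only open cell in col 3 admitting 7. So r5c3=7.
Step 8. [r6c2∈{1,3}] box 4 places 3 nowhere but r6c2. So r6c2=3.
Step 9. [r9c4∈{3,4,7}] r9c4 is the only open cell in col 4 admitting 4. So r9c4=4.
Step 10. [r4c8∈{2,3,6,9}] row 4 places 2 nowhere but r4c8. So r4c8=2.
Step 11. [r3c2∈{8}] r3c2's peers cover all but 8, so r3c2=8.
Step 12. [r6c4∈{6}] r6c4's peers cover all but 6 ⇒ r6c4=6.
Step 13. [r6c8∈{8}] r6c8 is down to just 8. So r6c8=8.
Step 14. [r5c7∈{9}] r5c7 is down to just 9. So r5c7=9.
Step 15. [r9c8∈{3}] r9c8 has the single candidate 3. So r9c8=3.
Step 16. [r5c8∈{6}] only 6 remains possible at r5c8, so r5c8=6.
Step 17. [r3c8∈{9}] only 9 remains possible at r3c8. So r3c8=9.
Step 18. [r5c1∈{1}] nothing but 1 survives at r5c1 ⇒ r5c1=1.
Step 19. [r4c5∈{1,3,9}] r4c5 is the only open cell in col 5 admitting 9, so r4c5=9.
Step 20. [r4c4∈{3}] only 3 remains possible at r4c4 ⇒ r4c4=3.
Step 21. [r2c7∈{7,8}] across col 7, 8 lands solely at r2c7, so r2c7=8.
Step 22. [r7c7∈{5}] r7c7 has the single candidate 5. So r7c7=5.
Step 23. [r2c9∈{7}] r2c9's peers cover all but 7, so r2c9=7.
Step 24. [r1c4∈{5,7}] 7 has one home in col 4: r1c4 ⇒ r1c4=7.
Step 25. [r1c3∈{2}] r1c3 has the single candidate 2, so r1c3=2.
Step 26. [r4c9∈{1}] only 1 remains possible at r4c9. So r4c9=1.
Step 27. [r1c5∈{5}] r1c5's peers cover all but 5. So r1c5=5.
Step 28. [r5c5∈{8}] r5c5's peers cover all but 8, so r5c5=8.
Step 29. [r7c1∈{4}] r7c1 is down to just 4 ⇒ r7c1=4.
Step 30. [r6c9∈{5}] r6c9's peers cover all but 5, so r6c9=5.
Step 31. [r6c7∈{7}] r6c7 has the single candidate 7. So r6c7=7.
Step 32. [r3c5∈{4}] r3c5 is down to just 4. So r3c5=4.
Step 33. [r9c5∈{7}] r9c5's peers cover all but 7 ⇒ r9c5=7.
Step 34. [r2c2∈{1}] r2c2 has the single candidate 1. So r2c2=1.
Step 35. [r7c9∈{9}] r7c9 is down to just 9. So r7c9=9.
Step 36. [r3c9∈{6}] r3c9 is down to just 6. So r3c9=6.
Step 37. [r8c1∈{8}] nothing but 8 survives at r8c1, so r8c1=8.
Step 38. [r2c4∈{9}] r2c4 has the single candidate 9. So r2c4=9.
Step 39. [r7c2∈{2}] r7c2's peers cover all but 2 ⇒ r7c2=2.
Step 40. [r7c3∈{3}] r7c3 is down to just 3. So r7c3=3.
Step 41. [r8c4∈{5}] r8c4's peers cover all but 5, so r8c4=5.
Step 42. [r5c9∈{3}] only 3 remains possible at r5c9. So r5c9=3.
Step 43. [r8c5∈{3}] r8c5 has the single candidate 3. So r8c5=3.
Step 44. [r6c5∈{1}] r6c5 has the single candidate 1, so r6c5=1.
Step 45. [r9c3∈{1}] nothing but 1 survives at r9c3 ⇒ r9c3=1.
Step 46. [r4c1∈{6}] r4c1 has the single candidate 6, so r4c1=6.
Step 47. [r9c9∈{8}] r9c9 has the single candidate 8, so r9c9=8.

Answer: 9 6 2 7 5 8 3 1 4 / 3 1 4 9 2 6 8 5 7 / 7 8 5 1 4 3 2 9 6 / 6 5 8 3 9 7 4 2 1 / 1 4 7 2 8 5 9 6 3 / 2 3 9 6 1 4 7 8 5 / 4 2 3 8 6 1 5 7 9 / 8 7 6 5 3 9 1 4 2 / 5 9 1 4 7 2 6 3 8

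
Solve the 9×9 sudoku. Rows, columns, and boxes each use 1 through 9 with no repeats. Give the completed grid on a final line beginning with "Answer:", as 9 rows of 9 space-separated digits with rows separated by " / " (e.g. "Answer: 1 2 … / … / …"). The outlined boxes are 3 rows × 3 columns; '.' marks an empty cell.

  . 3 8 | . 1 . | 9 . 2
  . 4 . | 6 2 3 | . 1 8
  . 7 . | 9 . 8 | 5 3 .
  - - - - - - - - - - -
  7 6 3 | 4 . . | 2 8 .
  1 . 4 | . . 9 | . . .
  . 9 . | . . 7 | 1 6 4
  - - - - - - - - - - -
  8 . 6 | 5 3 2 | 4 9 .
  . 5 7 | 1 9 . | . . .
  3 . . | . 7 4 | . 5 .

Step 1. [r4c5∈{5}] r4c5's peers cover all but 5. So r4c5=5.
Step 2. [r5c2∈{2,8}] in col 2, 8 fits only at r5c2 ⇒ r5c2=8.
Step 3. [r9c3∈{1,2,9}] across row 9, 9 lands solely at r9c3, so r9c3=9.
Step 4. [r5c8∈{7}] only 7 remains possible at r5c8, so r5c8=7.
Step 5. [r5c7∈{3}] r5c7 has the single candidate 3. So r5c7=3.
Step 6. [r2c3∈{5}] nothing but 5 survives at r2c3, so r2c3=5.
Step 7. [r6c3∈{2}] r6c3 is down to just 2 ⇒ r6c3=2.
Step 8. [r3c9∈{6}] r3c9 has the single candidate 6 ⇒ r3c9=6.
Step 9. [r9c4∈{8}] only 8 remains possible at r9c4, so r9c4=8.
Step 10. [r9c2∈{1,2}] across row 9, 2 lands solely at r9c2, so r9c2=2.
Step 11. [r9c7∈{6}] r9c7 is down to just 6 ⇒ r9c7=6.
Step 12. [r7c2∈{1}] only 1 remains possible at r7c2. So r7c2=1.
Step 13. [r8c1∈{4}] r8c1's peers cover all but 4, so r8c1=4.
Step 14. [r5c5∈{6}] r5c5 is down to just 6, so r5c5=6.
Step 15. [r6c5∈{8}] r6c5 has the single candidate 8. So r6c5=8.
Step 16. [r9c9∈{1}] r9c9 has the single candidate 1 ⇒ r9c9=1.
Step 17. [r6c1∈{5}] nothing but 5 survives at r6c1. So r6c1=5.
Step 18. [r4c9∈{9}] r4c9's peers cover all but 9 ⇒ r4c9=9.
Step 19. [r6c4∈{3}] r6c4 has the single candidate 3, so r6c4=3.
Step 20. [r1c8∈{4}] r1c8 is down to just 4, so r1c8=4.
Step 21. [r3c1∈{2}] r3c1's peers cover all but 2 ⇒ r3c1=2.
Step 22. [r2c7∈{7}] r2c7 is down to just 7, so r2c7=7.
Step 23. [r8c9∈{3}] r8c9 has the single candidate 3 ⇒ r8c9=3.
Step 24. [r8c6∈{6}] only 6 remains possible at r8c6. So r8c6=6.
Step 25. [r1c6∈{5}] r1c6 has the single candidate 5 ⇒ r1c6=5.
Step 26. [r1c1∈{6}] r1c1's peers cover all but 6, so r1c1=6.
Step 27. [r1c4∈{7}] nothing but 7 survives at r1c4. So r1c4=7.
Step 28. [r3c5∈{4}] r3c5's peers cover all but 4, so r3c5=4.
Step 29. [r5c9∈{5}] r5c9 has the single candidate 5, so r5c9=5.
Step 30. [r2c1∈{9}] r2c1 is down to just 9, so r2c1=9.
Step 31. [r4c6∈{1}] r4c6 is down to just 1 ⇒ r4c6=1.
Step 32. [r7c9∈{7}] r7c9 has the single candidate 7. So r7c9=7.
Step 33. [r5c4∈{2}] r5c4 has the single candidate 2, so r5c4=2.
Step 34. [r8c8∈{2}] only 2 remains possible at r8c8. So r8c8=2.
Step 35. [r3c3∈{1}] r3c3 is down to just 1 ⇒ r3c3=1.
Step 36. [r8c7∈{8}] r8c7 is down to just 8, so r8c7=8.

Answer: 6 3 8 7 1 5 9 4 2 / 9 4 5 6 2 3 7 1 8 / 2 7 1 9 4 8 5 3 6 / 7 6 3 4 5 1 2 8 9 / 1 8 4 2 6 9 3 7 5 / 5 9 2 3 8 7 1 6 4 / 8 1 6 5 3 2 4 9 7 / 4 5 7 1 9 6 8 2 3 / 3 2 9 8 7 4 6 5 1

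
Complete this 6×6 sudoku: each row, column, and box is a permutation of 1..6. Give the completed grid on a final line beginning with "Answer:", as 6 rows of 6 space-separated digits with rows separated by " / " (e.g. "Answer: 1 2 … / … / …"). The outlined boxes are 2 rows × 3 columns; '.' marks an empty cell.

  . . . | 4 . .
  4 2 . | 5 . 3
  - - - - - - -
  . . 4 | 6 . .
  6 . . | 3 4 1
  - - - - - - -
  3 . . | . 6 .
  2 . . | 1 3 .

Step 1. [r4c2∈{5}] r4c2's peers cover all but 5 ⇒ r4c2=5.
Step 2. [r1c3∈{1,3,5,6}] across col 3, 3 lands solely at r1c3, so r1c3=3.
Step 3. [r2c3∈{1,6}] in row 2, 6 fits only at r2c3 ⇒ r2c3=6.
Step 4. [r1c2∈{1}] r1c2 has the single candidate 1, so r1c2=1.
Step 5. [r6c3∈{5}] r6c3 is down to just 5, so r6c3=5.
Step 6. [r5c6∈{2,4,5}] row 5 places 5 nowhere but r5c6. So r5c6=5.
Step 7. [r3c6∈{2}] r3c6 has the single candidate 2 ⇒ r3c6=2.
Step 8. [r6c2∈{4,6}] r6c2 is the only open cell in row 6 admitting 6, so r6c2=6.
Step 9. [r3c5∈{5}] r3c5 is down to just 5, so r3c5=5.
Step 10. [r5c2∈{4}] nothing but 4 survives at r5c2. So r5c2=4.
Step 11. [r3c2∈{3}] only 3 remains possible at r3c2 ⇒ r3c2=3.
Step 12. [r2c5∈{1}] r2c5 has the single candidate 1, so r2c5=1.
Step 13. [r6c6∈{4}] r6c6 has the single candidate 4, so r6c6=4.
Step 14. [r3c1∈{1}] r3c1's peers cover all but 1, so r3c1=1.
Step 15. [r1c5∈{2}] r1c5's peers cover all but 2, so r1c5=2.
Step 16. [r1c1∈{5}] r1c1 is down to just 5, so r1c1=5.
Step 17. [r1c6∈{6}] nothing but 6 survives at r1c6. So r1c6=6.
Step 18. [r4c3∈{2}] r4c3 is down to just 2. So r4c3=2.
Step 19. [r5c3∈{1}] nothing but 1 survives at r5c3. So r5c3=1.
Step 20. [r5c4∈{2}] r5c4 has the single candidate 2, so r5c4=2.

Answer: 5 1 3 4 2 6 / 4 2 6 5 1 3 / 1 3 4 6 5 2 / 6 5 2 3 4 1 / 3 4 1 2 6 5 / 2 6 5 1 3 4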